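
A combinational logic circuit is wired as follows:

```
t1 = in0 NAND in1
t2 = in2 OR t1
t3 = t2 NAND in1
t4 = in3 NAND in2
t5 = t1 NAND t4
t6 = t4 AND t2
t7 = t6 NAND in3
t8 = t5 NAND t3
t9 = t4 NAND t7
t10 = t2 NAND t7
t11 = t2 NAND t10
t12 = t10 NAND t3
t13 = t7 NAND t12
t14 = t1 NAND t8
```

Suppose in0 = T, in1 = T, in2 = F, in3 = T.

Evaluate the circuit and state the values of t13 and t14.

t13 = T; t14 = T

t1 = in0 NAND in1 = T NAND T = F
t2 = in2 OR t1 = F OR F = F
t3 = t2 NAND in1 = F NAND T = T
t4 = in3 NAND in2 = T NAND F = T
t5 = t1 NAND t4 = F NAND T = T
t6 = t4 AND t2 = T AND F = F
t7 = t6 NAND in3 = F NAND T = T
t8 = t5 NAND t3 = T NAND T = F
t10 = t2 NAND t7 = F NAND T = T
t12 = t10 NAND t3 = T NAND T = F
t13 = t7 NAND t12 = T NAND F = T
t14 = t1 NAND t8 = F NAND F = T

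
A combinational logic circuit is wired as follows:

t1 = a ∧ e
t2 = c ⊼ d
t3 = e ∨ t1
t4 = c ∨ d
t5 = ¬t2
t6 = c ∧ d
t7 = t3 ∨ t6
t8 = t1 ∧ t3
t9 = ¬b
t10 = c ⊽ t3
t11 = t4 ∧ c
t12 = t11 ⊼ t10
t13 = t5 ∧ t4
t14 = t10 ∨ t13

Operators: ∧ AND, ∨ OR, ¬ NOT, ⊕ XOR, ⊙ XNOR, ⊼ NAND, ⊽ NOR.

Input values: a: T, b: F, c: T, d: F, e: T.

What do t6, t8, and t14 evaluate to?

t1 = a AND e = T AND T = T
t2 = c NAND d = T NAND F = T
t3 = e OR t1 = T OR T = T
t4 = c OR d = T OR F = T
t5 = NOT t2 = NOT T = F
t6 = c AND d = T AND F = F
t8 = t1 AND t3 = T AND T = T
t10 = c NOR t3 = T NOR T = F
t13 = t5 AND t4 = F AND T = F
t14 = t10 OR t13 = F OR F = F

t6 = F, t8 = T, t14 = F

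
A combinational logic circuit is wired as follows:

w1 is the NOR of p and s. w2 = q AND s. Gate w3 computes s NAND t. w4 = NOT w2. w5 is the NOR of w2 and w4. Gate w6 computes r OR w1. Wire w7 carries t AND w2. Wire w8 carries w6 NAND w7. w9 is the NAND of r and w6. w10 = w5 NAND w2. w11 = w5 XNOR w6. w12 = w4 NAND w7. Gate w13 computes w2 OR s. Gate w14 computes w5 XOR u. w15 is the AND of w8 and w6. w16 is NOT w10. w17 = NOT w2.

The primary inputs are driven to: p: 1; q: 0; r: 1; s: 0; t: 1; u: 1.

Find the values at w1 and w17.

w1 = 0, w17 = 1

w1 = p NOR s = 1 NOR 0 = 0
w2 = q AND s = 0 AND 0 = 0
w17 = NOT w2 = NOT 0 = 1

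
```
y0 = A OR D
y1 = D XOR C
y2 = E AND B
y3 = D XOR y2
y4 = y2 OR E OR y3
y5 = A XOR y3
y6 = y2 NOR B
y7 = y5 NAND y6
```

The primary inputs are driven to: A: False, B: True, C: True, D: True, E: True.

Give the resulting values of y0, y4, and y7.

y0 = A OR D = False OR True = True
y2 = E AND B = True AND True = True
y3 = D XOR y2 = True XOR True = False
y4 = y2 OR E OR y3 = True OR True OR False = True
y5 = A XOR y3 = False XOR False = False
y6 = y2 NOR B = True NOR True = False
y7 = y5 NAND y6 = False NAND False = True

y0 = True, y4 = True, y7 = True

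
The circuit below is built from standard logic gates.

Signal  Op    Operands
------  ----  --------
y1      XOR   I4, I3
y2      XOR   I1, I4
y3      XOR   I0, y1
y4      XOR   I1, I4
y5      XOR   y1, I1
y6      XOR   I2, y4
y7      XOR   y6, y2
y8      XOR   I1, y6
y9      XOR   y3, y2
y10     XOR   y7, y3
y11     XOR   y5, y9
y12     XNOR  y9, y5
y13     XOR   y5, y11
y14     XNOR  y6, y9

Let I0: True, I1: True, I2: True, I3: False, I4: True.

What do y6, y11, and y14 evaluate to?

y1 = I4 XOR I3 = True XOR False = True
y2 = I1 XOR I4 = True XOR True = False
y3 = I0 XOR y1 = True XOR True = False
y4 = I1 XOR I4 = True XOR True = False
y5 = y1 XOR I1 = True XOR True = False
y6 = I2 XOR y4 = True XOR False = True
y9 = y3 XOR y2 = False XOR False = False
y11 = y5 XOR y9 = False XOR False = False
y14 = y6 XNOR y9 = True XNOR False = False

y6 = True; y11 = False; y14 = False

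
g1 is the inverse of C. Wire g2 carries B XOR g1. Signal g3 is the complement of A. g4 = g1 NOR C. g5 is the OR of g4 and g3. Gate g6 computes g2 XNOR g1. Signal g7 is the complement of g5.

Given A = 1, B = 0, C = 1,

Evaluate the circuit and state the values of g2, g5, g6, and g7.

g2 = 0, g5 = 0, g6 = 1, g7 = 1

g1 = NOT C = NOT 1 = 0
g2 = B XOR g1 = 0 XOR 0 = 0
g3 = NOT A = NOT 1 = 0
g4 = g1 NOR C = 0 NOR 1 = 0
g5 = g4 OR g3 = 0 OR 0 = 0
g6 = g2 XNOR g1 = 0 XNOR 0 = 1
g7 = NOT g5 = NOT 0 = 1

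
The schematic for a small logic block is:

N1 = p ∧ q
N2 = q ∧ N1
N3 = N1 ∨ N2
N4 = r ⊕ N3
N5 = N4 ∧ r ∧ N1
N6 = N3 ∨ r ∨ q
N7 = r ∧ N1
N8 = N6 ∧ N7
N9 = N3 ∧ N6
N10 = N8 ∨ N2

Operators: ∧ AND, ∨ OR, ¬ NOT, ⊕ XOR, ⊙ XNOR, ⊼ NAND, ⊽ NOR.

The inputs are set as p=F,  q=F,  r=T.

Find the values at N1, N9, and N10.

N1 = F; N9 = F; N10 = F

N1 = p AND q = F AND F = F
N2 = q AND N1 = F AND F = F
N3 = N1 OR N2 = F OR F = F
N6 = N3 OR r OR q = F OR T OR F = T
N7 = r AND N1 = T AND F = F
N8 = N6 AND N7 = T AND F = F
N9 = N3 AND N6 = F AND T = F
N10 = N8 OR N2 = F OR F = F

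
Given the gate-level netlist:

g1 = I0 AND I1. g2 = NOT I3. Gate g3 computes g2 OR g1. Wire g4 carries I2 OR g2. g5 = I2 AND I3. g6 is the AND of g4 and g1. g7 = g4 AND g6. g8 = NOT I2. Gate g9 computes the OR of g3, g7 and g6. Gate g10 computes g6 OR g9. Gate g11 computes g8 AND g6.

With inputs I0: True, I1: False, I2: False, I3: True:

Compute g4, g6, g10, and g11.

g1 = I0 AND I1 = True AND False = False
g2 = NOT I3 = NOT True = False
g3 = g2 OR g1 = False OR False = False
g4 = I2 OR g2 = False OR False = False
g6 = g4 AND g1 = False AND False = False
g7 = g4 AND g6 = False AND False = False
g8 = NOT I2 = NOT False = True
g9 = g3 OR g7 OR g6 = False OR False OR False = False
g10 = g6 OR g9 = False OR False = False
g11 = g8 AND g6 = True AND False = False

g4 = False, g6 = False, g10 = False, g11 = False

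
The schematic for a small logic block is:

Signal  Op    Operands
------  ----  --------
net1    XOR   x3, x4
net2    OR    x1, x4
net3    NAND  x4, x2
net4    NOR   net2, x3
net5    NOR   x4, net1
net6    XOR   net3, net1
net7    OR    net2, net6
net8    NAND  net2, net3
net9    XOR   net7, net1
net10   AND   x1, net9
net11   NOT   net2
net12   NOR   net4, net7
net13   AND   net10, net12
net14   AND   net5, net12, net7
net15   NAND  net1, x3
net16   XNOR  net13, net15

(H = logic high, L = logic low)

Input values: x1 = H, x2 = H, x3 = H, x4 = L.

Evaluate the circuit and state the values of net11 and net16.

net1 = x3 XOR x4 = H XOR L = H
net2 = x1 OR x4 = H OR L = H
net3 = x4 NAND x2 = L NAND H = H
net4 = net2 NOR x3 = H NOR H = L
net6 = net3 XOR net1 = H XOR H = L
net7 = net2 OR net6 = H OR L = H
net9 = net7 XOR net1 = H XOR H = L
net10 = x1 AND net9 = H AND L = L
net11 = NOT net2 = NOT H = L
net12 = net4 NOR net7 = L NOR H = L
net13 = net10 AND net12 = L AND L = L
net15 = net1 NAND x3 = H NAND H = L
net16 = net13 XNOR net15 = L XNOR L = H

net11 = L  net16 = H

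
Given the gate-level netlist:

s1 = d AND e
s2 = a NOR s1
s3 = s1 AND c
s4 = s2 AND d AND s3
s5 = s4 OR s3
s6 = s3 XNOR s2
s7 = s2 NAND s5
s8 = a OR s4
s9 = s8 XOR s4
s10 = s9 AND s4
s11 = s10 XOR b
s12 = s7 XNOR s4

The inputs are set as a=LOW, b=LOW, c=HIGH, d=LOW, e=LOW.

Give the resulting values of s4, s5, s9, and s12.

s1 = d AND e = LOW AND LOW = LOW
s2 = a NOR s1 = LOW NOR LOW = HIGH
s3 = s1 AND c = LOW AND HIGH = LOW
s4 = s2 AND d AND s3 = HIGH AND LOW AND LOW = LOW
s5 = s4 OR s3 = LOW OR LOW = LOW
s7 = s2 NAND s5 = HIGH NAND LOW = HIGH
s8 = a OR s4 = LOW OR LOW = LOW
s9 = s8 XOR s4 = LOW XOR LOW = LOW
s12 = s7 XNOR s4 = HIGH XNOR LOW = LOW

s4 = LOW  s5 = LOW  s9 = LOW  s12 = LOW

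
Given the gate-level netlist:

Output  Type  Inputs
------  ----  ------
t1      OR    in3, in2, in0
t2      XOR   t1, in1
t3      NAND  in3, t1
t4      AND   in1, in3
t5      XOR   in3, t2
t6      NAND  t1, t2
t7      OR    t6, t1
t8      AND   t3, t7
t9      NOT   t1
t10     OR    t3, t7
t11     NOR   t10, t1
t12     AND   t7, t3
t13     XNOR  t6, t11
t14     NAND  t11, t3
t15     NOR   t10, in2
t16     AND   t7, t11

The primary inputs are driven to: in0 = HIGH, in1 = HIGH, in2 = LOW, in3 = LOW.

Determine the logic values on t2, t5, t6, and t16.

t1 = in3 OR in2 OR in0 = LOW OR LOW OR HIGH = HIGH
t2 = t1 XOR in1 = HIGH XOR HIGH = LOW
t3 = in3 NAND t1 = LOW NAND HIGH = HIGH
t5 = in3 XOR t2 = LOW XOR LOW = LOW
t6 = t1 NAND t2 = HIGH NAND LOW = HIGH
t7 = t6 OR t1 = HIGH OR HIGH = HIGH
t10 = t3 OR t7 = HIGH OR HIGH = HIGH
t11 = t10 NOR t1 = HIGH NOR HIGH = LOW
t16 = t7 AND t11 = HIGH AND LOW = LOW

t2 = LOW; t5 = LOW; t6 = HIGH; t16 = LOW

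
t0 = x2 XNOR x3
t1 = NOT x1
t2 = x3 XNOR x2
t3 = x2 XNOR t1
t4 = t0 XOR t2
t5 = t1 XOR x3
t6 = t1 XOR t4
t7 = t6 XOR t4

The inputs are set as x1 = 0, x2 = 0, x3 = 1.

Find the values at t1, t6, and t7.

t1 = 1; t6 = 1; t7 = 1

t0 = x2 XNOR x3 = 0 XNOR 1 = 0
t1 = NOT x1 = NOT 0 = 1
t2 = x3 XNOR x2 = 1 XNOR 0 = 0
t4 = t0 XOR t2 = 0 XOR 0 = 0
t6 = t1 XOR t4 = 1 XOR 0 = 1
t7 = t6 XOR t4 = 1 XOR 0 = 1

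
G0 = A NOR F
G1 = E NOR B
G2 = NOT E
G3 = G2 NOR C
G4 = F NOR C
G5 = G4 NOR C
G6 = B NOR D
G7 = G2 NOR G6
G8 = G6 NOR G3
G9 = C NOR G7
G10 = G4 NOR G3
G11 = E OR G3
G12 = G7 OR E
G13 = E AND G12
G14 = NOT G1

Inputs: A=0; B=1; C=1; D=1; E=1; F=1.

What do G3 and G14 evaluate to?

G1 = E NOR B = 1 NOR 1 = 0
G2 = NOT E = NOT 1 = 0
G3 = G2 NOR C = 0 NOR 1 = 0
G14 = NOT G1 = NOT 0 = 1

G3 = 0  G14 = 1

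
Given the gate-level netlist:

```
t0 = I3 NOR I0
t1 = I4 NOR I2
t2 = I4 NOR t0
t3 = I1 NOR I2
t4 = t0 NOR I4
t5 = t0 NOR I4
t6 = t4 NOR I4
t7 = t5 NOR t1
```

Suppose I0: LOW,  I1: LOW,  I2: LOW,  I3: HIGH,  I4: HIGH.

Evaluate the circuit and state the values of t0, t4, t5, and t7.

t0 = LOW, t4 = LOW, t5 = LOW, t7 = HIGH

t0 = I3 NOR I0 = HIGH NOR LOW = LOW
t1 = I4 NOR I2 = HIGH NOR LOW = LOW
t4 = t0 NOR I4 = LOW NOR HIGH = LOW
t5 = t0 NOR I4 = LOW NOR HIGH = LOW
t7 = t5 NOR t1 = LOW NOR LOW = HIGH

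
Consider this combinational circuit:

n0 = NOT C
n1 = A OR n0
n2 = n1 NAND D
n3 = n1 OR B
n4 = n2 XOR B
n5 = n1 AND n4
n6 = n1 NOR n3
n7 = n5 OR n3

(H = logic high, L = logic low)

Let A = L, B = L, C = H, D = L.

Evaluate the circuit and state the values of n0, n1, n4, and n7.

n0 = NOT C = NOT H = L
n1 = A OR n0 = L OR L = L
n2 = n1 NAND D = L NAND L = H
n3 = n1 OR B = L OR L = L
n4 = n2 XOR B = H XOR L = H
n5 = n1 AND n4 = L AND H = L
n7 = n5 OR n3 = L OR L = L

n0 = L, n1 = L, n4 = H, n7 = L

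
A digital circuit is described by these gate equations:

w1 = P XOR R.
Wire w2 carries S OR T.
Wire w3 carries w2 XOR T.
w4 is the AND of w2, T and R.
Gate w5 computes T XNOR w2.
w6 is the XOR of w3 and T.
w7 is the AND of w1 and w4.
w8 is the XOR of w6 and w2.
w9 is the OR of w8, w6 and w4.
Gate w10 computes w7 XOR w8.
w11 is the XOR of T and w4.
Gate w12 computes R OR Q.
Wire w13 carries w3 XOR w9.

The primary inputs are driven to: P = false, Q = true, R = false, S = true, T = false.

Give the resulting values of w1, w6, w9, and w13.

w1 = P XOR R = false XOR false = false
w2 = S OR T = true OR false = true
w3 = w2 XOR T = true XOR false = true
w4 = w2 AND T AND R = true AND false AND false = false
w6 = w3 XOR T = true XOR false = true
w8 = w6 XOR w2 = true XOR true = false
w9 = w8 OR w6 OR w4 = false OR true OR false = true
w13 = w3 XOR w9 = true XOR true = false

w1 = false  w6 = true  w9 = true  w13 = false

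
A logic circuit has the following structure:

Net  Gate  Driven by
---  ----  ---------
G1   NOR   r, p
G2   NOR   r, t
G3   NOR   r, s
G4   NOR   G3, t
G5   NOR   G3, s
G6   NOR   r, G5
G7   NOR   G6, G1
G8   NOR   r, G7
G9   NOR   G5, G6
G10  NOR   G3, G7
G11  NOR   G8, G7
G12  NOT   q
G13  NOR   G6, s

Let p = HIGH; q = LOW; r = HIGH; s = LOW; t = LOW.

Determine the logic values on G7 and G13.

G7 = HIGH; G13 = HIGH

G1 = r NOR p = HIGH NOR HIGH = LOW
G3 = r NOR s = HIGH NOR LOW = LOW
G5 = G3 NOR s = LOW NOR LOW = HIGH
G6 = r NOR G5 = HIGH NOR HIGH = LOW
G7 = G6 NOR G1 = LOW NOR LOW = HIGH
G13 = G6 NOR s = LOW NOR LOW = HIGH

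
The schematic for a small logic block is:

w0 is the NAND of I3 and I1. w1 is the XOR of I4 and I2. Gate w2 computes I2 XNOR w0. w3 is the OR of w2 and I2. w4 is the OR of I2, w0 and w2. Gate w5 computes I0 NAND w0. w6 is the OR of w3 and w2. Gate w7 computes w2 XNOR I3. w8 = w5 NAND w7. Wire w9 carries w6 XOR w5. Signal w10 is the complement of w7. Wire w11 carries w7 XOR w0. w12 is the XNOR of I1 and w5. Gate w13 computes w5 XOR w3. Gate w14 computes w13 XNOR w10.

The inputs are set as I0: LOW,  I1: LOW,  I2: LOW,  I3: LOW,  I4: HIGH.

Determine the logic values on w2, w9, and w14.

w2 = LOW  w9 = HIGH  w14 = LOW

w0 = I3 NAND I1 = LOW NAND LOW = HIGH
w2 = I2 XNOR w0 = LOW XNOR HIGH = LOW
w3 = w2 OR I2 = LOW OR LOW = LOW
w5 = I0 NAND w0 = LOW NAND HIGH = HIGH
w6 = w3 OR w2 = LOW OR LOW = LOW
w7 = w2 XNOR I3 = LOW XNOR LOW = HIGH
w9 = w6 XOR w5 = LOW XOR HIGH = HIGH
w10 = NOT w7 = NOT HIGH = LOW
w13 = w5 XOR w3 = HIGH XOR LOW = HIGH
w14 = w13 XNOR w10 = HIGH XNOR LOW = LOW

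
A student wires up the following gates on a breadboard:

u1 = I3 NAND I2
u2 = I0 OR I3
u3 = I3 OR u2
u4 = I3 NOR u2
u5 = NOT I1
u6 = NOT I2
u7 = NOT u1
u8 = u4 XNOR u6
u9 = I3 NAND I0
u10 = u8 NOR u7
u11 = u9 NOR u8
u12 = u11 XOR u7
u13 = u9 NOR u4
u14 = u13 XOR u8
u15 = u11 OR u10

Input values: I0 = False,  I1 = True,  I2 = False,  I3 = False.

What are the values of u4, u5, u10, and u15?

u4 = True; u5 = False; u10 = False; u15 = False

u1 = I3 NAND I2 = False NAND False = True
u2 = I0 OR I3 = False OR False = False
u4 = I3 NOR u2 = False NOR False = True
u5 = NOT I1 = NOT True = False
u6 = NOT I2 = NOT False = True
u7 = NOT u1 = NOT True = False
u8 = u4 XNOR u6 = True XNOR True = True
u9 = I3 NAND I0 = False NAND False = True
u10 = u8 NOR u7 = True NOR False = False
u11 = u9 NOR u8 = True NOR True = False
u15 = u11 OR u10 = False OR False = False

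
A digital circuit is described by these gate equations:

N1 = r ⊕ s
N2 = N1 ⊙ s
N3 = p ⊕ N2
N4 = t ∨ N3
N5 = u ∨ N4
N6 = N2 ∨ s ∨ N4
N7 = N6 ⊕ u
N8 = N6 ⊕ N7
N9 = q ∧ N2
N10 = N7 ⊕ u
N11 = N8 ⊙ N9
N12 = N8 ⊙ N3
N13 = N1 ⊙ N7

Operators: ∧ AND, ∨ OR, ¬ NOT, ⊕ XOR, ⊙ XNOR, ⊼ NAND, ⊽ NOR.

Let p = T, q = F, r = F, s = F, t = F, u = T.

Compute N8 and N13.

N1 = r XOR s = F XOR F = F
N2 = N1 XNOR s = F XNOR F = T
N3 = p XOR N2 = T XOR T = F
N4 = t OR N3 = F OR F = F
N6 = N2 OR s OR N4 = T OR F OR F = T
N7 = N6 XOR u = T XOR T = F
N8 = N6 XOR N7 = T XOR F = T
N13 = N1 XNOR N7 = F XNOR F = T

N8 = T, N13 = T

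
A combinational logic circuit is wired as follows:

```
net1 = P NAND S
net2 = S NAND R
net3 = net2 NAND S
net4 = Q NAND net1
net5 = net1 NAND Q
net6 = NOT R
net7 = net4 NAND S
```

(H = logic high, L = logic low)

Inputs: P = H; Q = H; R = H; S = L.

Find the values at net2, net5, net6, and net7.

net2 = H, net5 = L, net6 = L, net7 = H

net1 = P NAND S = H NAND L = H
net2 = S NAND R = L NAND H = H
net4 = Q NAND net1 = H NAND H = L
net5 = net1 NAND Q = H NAND H = L
net6 = NOT R = NOT H = L
net7 = net4 NAND S = L NAND L = H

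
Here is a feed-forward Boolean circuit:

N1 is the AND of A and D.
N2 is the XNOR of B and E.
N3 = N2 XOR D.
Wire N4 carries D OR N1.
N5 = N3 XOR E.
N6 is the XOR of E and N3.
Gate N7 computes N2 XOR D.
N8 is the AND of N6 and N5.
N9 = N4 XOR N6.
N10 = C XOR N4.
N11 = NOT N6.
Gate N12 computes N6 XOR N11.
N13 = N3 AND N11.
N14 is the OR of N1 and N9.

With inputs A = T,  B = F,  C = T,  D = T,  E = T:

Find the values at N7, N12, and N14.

N7 = T; N12 = T; N14 = T

N1 = A AND D = T AND T = T
N2 = B XNOR E = F XNOR T = F
N3 = N2 XOR D = F XOR T = T
N4 = D OR N1 = T OR T = T
N6 = E XOR N3 = T XOR T = F
N7 = N2 XOR D = F XOR T = T
N9 = N4 XOR N6 = T XOR F = T
N11 = NOT N6 = NOT F = T
N12 = N6 XOR N11 = F XOR T = T
N14 = N1 OR N9 = T OR T = T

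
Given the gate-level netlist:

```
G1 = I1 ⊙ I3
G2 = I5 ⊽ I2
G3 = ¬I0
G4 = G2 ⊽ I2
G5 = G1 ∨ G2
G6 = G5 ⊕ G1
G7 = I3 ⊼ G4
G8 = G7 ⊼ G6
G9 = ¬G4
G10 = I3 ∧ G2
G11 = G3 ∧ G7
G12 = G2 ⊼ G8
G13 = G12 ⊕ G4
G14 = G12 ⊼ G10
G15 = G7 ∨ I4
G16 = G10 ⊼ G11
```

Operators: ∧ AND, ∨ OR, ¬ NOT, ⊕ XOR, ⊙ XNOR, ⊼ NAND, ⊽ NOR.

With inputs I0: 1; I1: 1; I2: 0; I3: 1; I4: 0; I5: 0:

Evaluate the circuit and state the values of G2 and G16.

G2 = 1, G16 = 1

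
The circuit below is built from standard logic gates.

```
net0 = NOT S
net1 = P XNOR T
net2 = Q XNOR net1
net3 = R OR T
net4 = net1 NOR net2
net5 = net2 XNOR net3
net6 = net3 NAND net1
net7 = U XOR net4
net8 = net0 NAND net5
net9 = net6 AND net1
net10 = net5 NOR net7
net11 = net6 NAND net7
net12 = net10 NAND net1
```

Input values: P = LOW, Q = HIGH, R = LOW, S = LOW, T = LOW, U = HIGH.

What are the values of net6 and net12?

net6 = HIGH  net12 = HIGH

net1 = P XNOR T = LOW XNOR LOW = HIGH
net2 = Q XNOR net1 = HIGH XNOR HIGH = HIGH
net3 = R OR T = LOW OR LOW = LOW
net4 = net1 NOR net2 = HIGH NOR HIGH = LOW
net5 = net2 XNOR net3 = HIGH XNOR LOW = LOW
net6 = net3 NAND net1 = LOW NAND HIGH = HIGH
net7 = U XOR net4 = HIGH XOR LOW = HIGH
net10 = net5 NOR net7 = LOW NOR HIGH = LOW
net12 = net10 NAND net1 = LOW NAND HIGH = HIGH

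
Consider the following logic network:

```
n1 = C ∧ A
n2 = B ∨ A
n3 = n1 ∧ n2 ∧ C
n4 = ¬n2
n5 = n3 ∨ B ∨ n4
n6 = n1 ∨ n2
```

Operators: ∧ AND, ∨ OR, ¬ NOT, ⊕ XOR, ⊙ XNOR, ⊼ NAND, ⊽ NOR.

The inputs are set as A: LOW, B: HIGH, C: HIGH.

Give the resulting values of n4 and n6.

n1 = C AND A = HIGH AND LOW = LOW
n2 = B OR A = HIGH OR LOW = HIGH
n4 = NOT n2 = NOT HIGH = LOW
n6 = n1 OR n2 = LOW OR HIGH = HIGH

n4 = LOW, n6 = HIGH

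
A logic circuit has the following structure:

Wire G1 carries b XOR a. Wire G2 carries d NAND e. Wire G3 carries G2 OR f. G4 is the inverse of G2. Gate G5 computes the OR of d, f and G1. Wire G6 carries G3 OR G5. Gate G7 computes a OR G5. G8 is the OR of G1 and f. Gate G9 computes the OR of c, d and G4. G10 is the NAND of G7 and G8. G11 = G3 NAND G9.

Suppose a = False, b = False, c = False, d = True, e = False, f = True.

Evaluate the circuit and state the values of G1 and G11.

G1 = b XOR a = False XOR False = False
G2 = d NAND e = True NAND False = True
G3 = G2 OR f = True OR True = True
G4 = NOT G2 = NOT True = False
G9 = c OR d OR G4 = False OR True OR False = True
G11 = G3 NAND G9 = True NAND True = False

G1 = False, G11 = False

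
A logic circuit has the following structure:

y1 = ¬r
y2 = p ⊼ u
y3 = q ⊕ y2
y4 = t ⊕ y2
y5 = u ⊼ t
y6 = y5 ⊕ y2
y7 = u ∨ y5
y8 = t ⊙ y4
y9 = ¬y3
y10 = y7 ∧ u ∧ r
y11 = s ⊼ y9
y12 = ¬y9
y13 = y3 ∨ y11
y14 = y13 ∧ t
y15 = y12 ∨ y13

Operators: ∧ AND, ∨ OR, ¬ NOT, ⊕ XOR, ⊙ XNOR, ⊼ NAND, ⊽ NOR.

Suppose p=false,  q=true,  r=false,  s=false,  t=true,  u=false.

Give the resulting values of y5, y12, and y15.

y5 = true  y12 = false  y15 = true

y2 = p NAND u = false NAND false = true
y3 = q XOR y2 = true XOR true = false
y5 = u NAND t = false NAND true = true
y9 = NOT y3 = NOT false = true
y11 = s NAND y9 = false NAND true = true
y12 = NOT y9 = NOT true = false
y13 = y3 OR y11 = false OR true = true
y15 = y12 OR y13 = false OR true = true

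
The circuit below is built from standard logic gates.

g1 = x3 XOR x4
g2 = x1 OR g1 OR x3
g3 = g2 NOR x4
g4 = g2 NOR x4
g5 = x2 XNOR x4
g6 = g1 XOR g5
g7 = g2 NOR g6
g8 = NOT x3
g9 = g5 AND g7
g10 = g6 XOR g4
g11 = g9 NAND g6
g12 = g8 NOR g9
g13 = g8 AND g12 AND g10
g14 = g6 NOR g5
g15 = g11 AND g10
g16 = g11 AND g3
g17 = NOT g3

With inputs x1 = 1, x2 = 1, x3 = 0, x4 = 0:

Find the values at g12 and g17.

g1 = x3 XOR x4 = 0 XOR 0 = 0
g2 = x1 OR g1 OR x3 = 1 OR 0 OR 0 = 1
g3 = g2 NOR x4 = 1 NOR 0 = 0
g5 = x2 XNOR x4 = 1 XNOR 0 = 0
g6 = g1 XOR g5 = 0 XOR 0 = 0
g7 = g2 NOR g6 = 1 NOR 0 = 0
g8 = NOT x3 = NOT 0 = 1
g9 = g5 AND g7 = 0 AND 0 = 0
g12 = g8 NOR g9 = 1 NOR 0 = 0
g17 = NOT g3 = NOT 0 = 1

g12 = 0  g17 = 1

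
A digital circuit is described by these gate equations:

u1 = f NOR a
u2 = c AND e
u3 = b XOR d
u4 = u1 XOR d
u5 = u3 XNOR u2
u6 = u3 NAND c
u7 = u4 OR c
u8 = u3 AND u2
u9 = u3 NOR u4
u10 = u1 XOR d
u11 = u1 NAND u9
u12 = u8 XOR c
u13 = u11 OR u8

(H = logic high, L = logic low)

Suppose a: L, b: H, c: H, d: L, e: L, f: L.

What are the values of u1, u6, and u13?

u1 = f NOR a = L NOR L = H
u2 = c AND e = H AND L = L
u3 = b XOR d = H XOR L = H
u4 = u1 XOR d = H XOR L = H
u6 = u3 NAND c = H NAND H = L
u8 = u3 AND u2 = H AND L = L
u9 = u3 NOR u4 = H NOR H = L
u11 = u1 NAND u9 = H NAND L = H
u13 = u11 OR u8 = H OR L = H

u1 = H, u6 = L, u13 = H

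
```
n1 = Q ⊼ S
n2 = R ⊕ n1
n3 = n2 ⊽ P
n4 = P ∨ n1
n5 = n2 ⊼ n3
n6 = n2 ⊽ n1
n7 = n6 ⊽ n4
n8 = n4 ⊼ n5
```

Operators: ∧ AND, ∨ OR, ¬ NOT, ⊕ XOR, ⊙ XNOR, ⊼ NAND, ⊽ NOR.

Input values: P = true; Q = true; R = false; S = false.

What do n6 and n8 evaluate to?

n6 = false  n8 = false

n1 = Q NAND S = true NAND false = true
n2 = R XOR n1 = false XOR true = true
n3 = n2 NOR P = true NOR true = false
n4 = P OR n1 = true OR true = true
n5 = n2 NAND n3 = true NAND false = true
n6 = n2 NOR n1 = true NOR true = false
n8 = n4 NAND n5 = true NAND true = false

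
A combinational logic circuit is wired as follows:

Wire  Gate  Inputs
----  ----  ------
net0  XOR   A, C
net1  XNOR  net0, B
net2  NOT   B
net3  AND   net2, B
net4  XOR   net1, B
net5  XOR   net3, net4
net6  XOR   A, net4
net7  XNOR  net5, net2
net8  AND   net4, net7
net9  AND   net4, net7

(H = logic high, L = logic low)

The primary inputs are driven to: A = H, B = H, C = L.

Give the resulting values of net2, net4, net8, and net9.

net0 = A XOR C = H XOR L = H
net1 = net0 XNOR B = H XNOR H = H
net2 = NOT B = NOT H = L
net3 = net2 AND B = L AND H = L
net4 = net1 XOR B = H XOR H = L
net5 = net3 XOR net4 = L XOR L = L
net7 = net5 XNOR net2 = L XNOR L = H
net8 = net4 AND net7 = L AND H = L
net9 = net4 AND net7 = L AND H = L

net2 = L, net4 = L, net8 = L, net9 = L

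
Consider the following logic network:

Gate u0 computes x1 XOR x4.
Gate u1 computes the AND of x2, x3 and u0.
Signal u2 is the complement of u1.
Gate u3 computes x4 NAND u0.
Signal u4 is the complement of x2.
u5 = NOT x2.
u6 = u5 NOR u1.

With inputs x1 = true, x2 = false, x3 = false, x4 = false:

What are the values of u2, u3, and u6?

u2 = true, u3 = true, u6 = false

u0 = x1 XOR x4 = true XOR false = true
u1 = x2 AND x3 AND u0 = false AND false AND true = false
u2 = NOT u1 = NOT false = true
u3 = x4 NAND u0 = false NAND true = true
u5 = NOT x2 = NOT false = true
u6 = u5 NOR u1 = true NOR false = false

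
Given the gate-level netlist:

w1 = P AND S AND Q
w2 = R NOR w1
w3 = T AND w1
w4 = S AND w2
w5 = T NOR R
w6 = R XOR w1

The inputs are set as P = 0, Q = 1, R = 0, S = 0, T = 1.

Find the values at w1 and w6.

w1 = 0  w6 = 0

w1 = P AND S AND Q = 0 AND 0 AND 1 = 0
w6 = R XOR w1 = 0 XOR 0 = 0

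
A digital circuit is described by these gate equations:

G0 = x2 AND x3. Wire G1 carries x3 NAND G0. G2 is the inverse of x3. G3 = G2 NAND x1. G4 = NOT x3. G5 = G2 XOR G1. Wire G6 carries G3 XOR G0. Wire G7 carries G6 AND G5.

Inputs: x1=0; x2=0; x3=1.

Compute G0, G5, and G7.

G0 = x2 AND x3 = 0 AND 1 = 0
G1 = x3 NAND G0 = 1 NAND 0 = 1
G2 = NOT x3 = NOT 1 = 0
G3 = G2 NAND x1 = 0 NAND 0 = 1
G5 = G2 XOR G1 = 0 XOR 1 = 1
G6 = G3 XOR G0 = 1 XOR 0 = 1
G7 = G6 AND G5 = 1 AND 1 = 1

G0 = 0, G5 = 1, G7 = 1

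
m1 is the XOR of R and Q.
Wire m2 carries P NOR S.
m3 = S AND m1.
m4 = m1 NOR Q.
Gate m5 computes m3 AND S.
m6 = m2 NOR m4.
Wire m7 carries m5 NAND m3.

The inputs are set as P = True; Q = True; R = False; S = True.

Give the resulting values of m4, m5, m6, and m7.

m4 = False; m5 = True; m6 = True; m7 = False

m1 = R XOR Q = False XOR True = True
m2 = P NOR S = True NOR True = False
m3 = S AND m1 = True AND True = True
m4 = m1 NOR Q = True NOR True = False
m5 = m3 AND S = True AND True = True
m6 = m2 NOR m4 = False NOR False = True
m7 = m5 NAND m3 = True NAND True = False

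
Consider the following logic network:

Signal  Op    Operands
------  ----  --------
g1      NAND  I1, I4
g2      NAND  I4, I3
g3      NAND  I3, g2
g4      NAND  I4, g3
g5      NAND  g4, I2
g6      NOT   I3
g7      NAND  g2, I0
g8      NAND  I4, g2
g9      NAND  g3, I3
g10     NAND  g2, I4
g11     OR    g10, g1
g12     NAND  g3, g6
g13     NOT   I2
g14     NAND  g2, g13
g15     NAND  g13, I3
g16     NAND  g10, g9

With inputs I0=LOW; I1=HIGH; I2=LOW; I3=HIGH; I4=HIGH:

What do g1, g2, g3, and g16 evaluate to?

g1 = LOW, g2 = LOW, g3 = HIGH, g16 = HIGH

g1 = I1 NAND I4 = HIGH NAND HIGH = LOW
g2 = I4 NAND I3 = HIGH NAND HIGH = LOW
g3 = I3 NAND g2 = HIGH NAND LOW = HIGH
g9 = g3 NAND I3 = HIGH NAND HIGH = LOW
g10 = g2 NAND I4 = LOW NAND HIGH = HIGH
g16 = g10 NAND g9 = HIGH NAND LOW = HIGH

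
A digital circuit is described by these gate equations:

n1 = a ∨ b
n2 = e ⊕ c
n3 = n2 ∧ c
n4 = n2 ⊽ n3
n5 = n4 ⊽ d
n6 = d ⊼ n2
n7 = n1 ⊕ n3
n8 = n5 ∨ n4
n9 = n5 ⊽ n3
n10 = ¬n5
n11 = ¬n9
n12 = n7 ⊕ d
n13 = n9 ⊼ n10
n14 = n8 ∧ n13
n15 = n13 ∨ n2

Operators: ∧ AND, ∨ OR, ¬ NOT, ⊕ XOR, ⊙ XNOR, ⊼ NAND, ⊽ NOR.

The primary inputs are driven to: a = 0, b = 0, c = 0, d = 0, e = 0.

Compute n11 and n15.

n2 = e XOR c = 0 XOR 0 = 0
n3 = n2 AND c = 0 AND 0 = 0
n4 = n2 NOR n3 = 0 NOR 0 = 1
n5 = n4 NOR d = 1 NOR 0 = 0
n9 = n5 NOR n3 = 0 NOR 0 = 1
n10 = NOT n5 = NOT 0 = 1
n11 = NOT n9 = NOT 1 = 0
n13 = n9 NAND n10 = 1 NAND 1 = 0
n15 = n13 OR n2 = 0 OR 0 = 0

n11 = 0; n15 = 0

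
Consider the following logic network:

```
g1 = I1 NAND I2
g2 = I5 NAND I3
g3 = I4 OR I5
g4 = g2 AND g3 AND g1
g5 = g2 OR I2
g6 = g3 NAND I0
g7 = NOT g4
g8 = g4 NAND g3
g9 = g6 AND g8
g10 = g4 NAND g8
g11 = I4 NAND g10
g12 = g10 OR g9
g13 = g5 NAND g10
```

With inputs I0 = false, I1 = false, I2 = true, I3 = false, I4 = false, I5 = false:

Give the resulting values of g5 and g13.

g5 = true, g13 = false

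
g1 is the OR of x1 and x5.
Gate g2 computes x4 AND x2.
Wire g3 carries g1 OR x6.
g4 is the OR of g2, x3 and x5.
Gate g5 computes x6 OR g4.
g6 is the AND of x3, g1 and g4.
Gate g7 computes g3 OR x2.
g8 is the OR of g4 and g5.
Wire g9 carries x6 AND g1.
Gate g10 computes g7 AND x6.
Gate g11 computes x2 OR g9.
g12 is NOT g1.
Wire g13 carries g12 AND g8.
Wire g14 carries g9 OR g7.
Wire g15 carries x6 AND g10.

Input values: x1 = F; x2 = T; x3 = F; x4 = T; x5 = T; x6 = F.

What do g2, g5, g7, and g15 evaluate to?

g1 = x1 OR x5 = F OR T = T
g2 = x4 AND x2 = T AND T = T
g3 = g1 OR x6 = T OR F = T
g4 = g2 OR x3 OR x5 = T OR F OR T = T
g5 = x6 OR g4 = F OR T = T
g7 = g3 OR x2 = T OR T = T
g10 = g7 AND x6 = T AND F = F
g15 = x6 AND g10 = F AND F = F

g2 = T, g5 = T, g7 = T, g15 = F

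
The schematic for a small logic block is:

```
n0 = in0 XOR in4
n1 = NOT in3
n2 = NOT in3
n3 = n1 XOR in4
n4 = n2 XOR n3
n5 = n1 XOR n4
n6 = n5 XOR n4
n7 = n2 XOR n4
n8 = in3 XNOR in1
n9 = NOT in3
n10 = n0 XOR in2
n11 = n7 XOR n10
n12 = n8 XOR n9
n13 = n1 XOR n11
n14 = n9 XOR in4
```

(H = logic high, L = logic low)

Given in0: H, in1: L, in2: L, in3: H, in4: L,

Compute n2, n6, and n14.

n2 = L; n6 = L; n14 = L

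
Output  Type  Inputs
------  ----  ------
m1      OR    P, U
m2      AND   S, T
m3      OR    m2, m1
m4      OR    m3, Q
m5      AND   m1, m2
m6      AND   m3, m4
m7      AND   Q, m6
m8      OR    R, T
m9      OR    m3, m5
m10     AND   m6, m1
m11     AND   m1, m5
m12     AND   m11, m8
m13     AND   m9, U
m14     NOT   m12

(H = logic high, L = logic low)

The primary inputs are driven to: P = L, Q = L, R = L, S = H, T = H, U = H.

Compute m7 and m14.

m7 = L; m14 = L

m1 = P OR U = L OR H = H
m2 = S AND T = H AND H = H
m3 = m2 OR m1 = H OR H = H
m4 = m3 OR Q = H OR L = H
m5 = m1 AND m2 = H AND H = H
m6 = m3 AND m4 = H AND H = H
m7 = Q AND m6 = L AND H = L
m8 = R OR T = L OR H = H
m11 = m1 AND m5 = H AND H = H
m12 = m11 AND m8 = H AND H = H
m14 = NOT m12 = NOT H = L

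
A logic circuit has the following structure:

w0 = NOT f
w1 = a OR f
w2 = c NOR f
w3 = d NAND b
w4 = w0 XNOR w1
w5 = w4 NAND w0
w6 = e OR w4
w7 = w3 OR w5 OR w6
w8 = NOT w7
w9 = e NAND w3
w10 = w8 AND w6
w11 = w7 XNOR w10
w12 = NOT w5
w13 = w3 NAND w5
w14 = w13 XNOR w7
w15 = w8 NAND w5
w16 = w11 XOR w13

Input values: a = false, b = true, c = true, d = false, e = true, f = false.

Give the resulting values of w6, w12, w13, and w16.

w0 = NOT f = NOT false = true
w1 = a OR f = false OR false = false
w3 = d NAND b = false NAND true = true
w4 = w0 XNOR w1 = true XNOR false = false
w5 = w4 NAND w0 = false NAND true = true
w6 = e OR w4 = true OR false = true
w7 = w3 OR w5 OR w6 = true OR true OR true = true
w8 = NOT w7 = NOT true = false
w10 = w8 AND w6 = false AND true = false
w11 = w7 XNOR w10 = true XNOR false = false
w12 = NOT w5 = NOT true = false
w13 = w3 NAND w5 = true NAND true = false
w16 = w11 XOR w13 = false XOR false = false

w6 = true, w12 = false, w13 = false, w16 = false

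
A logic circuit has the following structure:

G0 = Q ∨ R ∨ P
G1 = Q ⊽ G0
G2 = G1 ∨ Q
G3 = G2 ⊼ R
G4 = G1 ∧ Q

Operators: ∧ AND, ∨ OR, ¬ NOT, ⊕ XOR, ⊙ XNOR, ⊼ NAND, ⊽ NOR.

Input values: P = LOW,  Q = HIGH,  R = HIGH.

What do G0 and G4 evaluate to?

G0 = HIGH, G4 = LOW

G0 = Q OR R OR P = HIGH OR HIGH OR LOW = HIGH
G1 = Q NOR G0 = HIGH NOR HIGH = LOW
G4 = G1 AND Q = LOW AND HIGH = LOW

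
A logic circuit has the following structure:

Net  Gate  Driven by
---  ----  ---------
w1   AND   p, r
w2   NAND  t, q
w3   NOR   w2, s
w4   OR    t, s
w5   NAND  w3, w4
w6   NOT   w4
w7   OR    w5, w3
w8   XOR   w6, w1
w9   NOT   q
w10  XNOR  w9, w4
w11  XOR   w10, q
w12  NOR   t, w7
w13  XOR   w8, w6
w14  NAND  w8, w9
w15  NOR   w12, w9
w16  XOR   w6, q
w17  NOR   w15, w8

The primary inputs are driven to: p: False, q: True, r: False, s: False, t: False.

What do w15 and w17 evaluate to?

w1 = p AND r = False AND False = False
w2 = t NAND q = False NAND True = True
w3 = w2 NOR s = True NOR False = False
w4 = t OR s = False OR False = False
w5 = w3 NAND w4 = False NAND False = True
w6 = NOT w4 = NOT False = True
w7 = w5 OR w3 = True OR False = True
w8 = w6 XOR w1 = True XOR False = True
w9 = NOT q = NOT True = False
w12 = t NOR w7 = False NOR True = False
w15 = w12 NOR w9 = False NOR False = True
w17 = w15 NOR w8 = True NOR True = False

w15 = True, w17 = False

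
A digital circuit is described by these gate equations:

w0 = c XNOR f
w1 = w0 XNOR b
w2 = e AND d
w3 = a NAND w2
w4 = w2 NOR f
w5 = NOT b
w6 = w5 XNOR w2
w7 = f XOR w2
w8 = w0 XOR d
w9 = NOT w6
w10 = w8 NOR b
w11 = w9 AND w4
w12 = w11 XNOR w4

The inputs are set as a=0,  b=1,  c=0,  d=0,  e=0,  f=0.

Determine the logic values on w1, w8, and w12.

w0 = c XNOR f = 0 XNOR 0 = 1
w1 = w0 XNOR b = 1 XNOR 1 = 1
w2 = e AND d = 0 AND 0 = 0
w4 = w2 NOR f = 0 NOR 0 = 1
w5 = NOT b = NOT 1 = 0
w6 = w5 XNOR w2 = 0 XNOR 0 = 1
w8 = w0 XOR d = 1 XOR 0 = 1
w9 = NOT w6 = NOT 1 = 0
w11 = w9 AND w4 = 0 AND 1 = 0
w12 = w11 XNOR w4 = 0 XNOR 1 = 0

w1 = 1, w8 = 1, w12 = 0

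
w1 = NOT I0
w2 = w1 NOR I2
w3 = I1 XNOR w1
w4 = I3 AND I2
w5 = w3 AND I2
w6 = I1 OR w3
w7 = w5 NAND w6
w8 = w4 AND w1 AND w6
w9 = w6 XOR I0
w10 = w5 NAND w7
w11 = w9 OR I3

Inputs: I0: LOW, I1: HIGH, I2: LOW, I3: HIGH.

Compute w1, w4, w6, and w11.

w1 = HIGH; w4 = LOW; w6 = HIGH; w11 = HIGH

w1 = NOT I0 = NOT LOW = HIGH
w3 = I1 XNOR w1 = HIGH XNOR HIGH = HIGH
w4 = I3 AND I2 = HIGH AND LOW = LOW
w6 = I1 OR w3 = HIGH OR HIGH = HIGH
w9 = w6 XOR I0 = HIGH XOR LOW = HIGH
w11 = w9 OR I3 = HIGH OR HIGH = HIGH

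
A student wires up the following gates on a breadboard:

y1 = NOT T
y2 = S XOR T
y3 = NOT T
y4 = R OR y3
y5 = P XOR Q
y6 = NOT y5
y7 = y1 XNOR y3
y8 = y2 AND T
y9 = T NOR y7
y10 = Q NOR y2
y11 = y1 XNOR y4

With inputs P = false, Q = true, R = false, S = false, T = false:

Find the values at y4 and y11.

y4 = true  y11 = true

y1 = NOT T = NOT false = true
y3 = NOT T = NOT false = true
y4 = R OR y3 = false OR true = true
y11 = y1 XNOR y4 = true XNOR true = true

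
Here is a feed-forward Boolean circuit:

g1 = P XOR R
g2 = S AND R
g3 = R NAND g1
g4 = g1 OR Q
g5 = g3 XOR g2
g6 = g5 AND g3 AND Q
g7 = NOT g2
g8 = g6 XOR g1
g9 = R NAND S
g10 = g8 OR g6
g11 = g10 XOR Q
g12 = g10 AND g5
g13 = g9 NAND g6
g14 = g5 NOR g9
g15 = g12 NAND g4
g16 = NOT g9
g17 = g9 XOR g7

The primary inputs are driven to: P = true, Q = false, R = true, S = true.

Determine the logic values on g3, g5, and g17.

g3 = true  g5 = false  g17 = false

g1 = P XOR R = true XOR true = false
g2 = S AND R = true AND true = true
g3 = R NAND g1 = true NAND false = true
g5 = g3 XOR g2 = true XOR true = false
g7 = NOT g2 = NOT true = false
g9 = R NAND S = true NAND true = false
g17 = g9 XOR g7 = false XOR false = false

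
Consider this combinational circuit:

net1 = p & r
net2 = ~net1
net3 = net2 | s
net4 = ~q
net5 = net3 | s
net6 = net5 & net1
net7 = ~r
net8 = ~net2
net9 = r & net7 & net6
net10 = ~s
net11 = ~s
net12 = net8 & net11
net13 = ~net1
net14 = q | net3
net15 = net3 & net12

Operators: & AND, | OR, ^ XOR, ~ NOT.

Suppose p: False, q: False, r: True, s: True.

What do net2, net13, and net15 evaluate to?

net2 = True; net13 = True; net15 = False

net1 = p AND r = False AND True = False
net2 = NOT net1 = NOT False = True
net3 = net2 OR s = True OR True = True
net8 = NOT net2 = NOT True = False
net11 = NOT s = NOT True = False
net12 = net8 AND net11 = False AND False = False
net13 = NOT net1 = NOT False = True
net15 = net3 AND net12 = True AND False = False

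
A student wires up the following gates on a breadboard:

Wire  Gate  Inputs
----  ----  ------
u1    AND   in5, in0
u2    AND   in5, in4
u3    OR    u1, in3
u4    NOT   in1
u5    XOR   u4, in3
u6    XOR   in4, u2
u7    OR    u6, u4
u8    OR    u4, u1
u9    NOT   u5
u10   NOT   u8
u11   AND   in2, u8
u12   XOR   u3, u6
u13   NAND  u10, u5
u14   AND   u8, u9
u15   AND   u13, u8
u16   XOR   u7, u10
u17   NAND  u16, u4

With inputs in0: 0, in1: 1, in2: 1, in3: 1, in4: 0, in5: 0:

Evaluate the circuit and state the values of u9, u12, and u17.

u1 = in5 AND in0 = 0 AND 0 = 0
u2 = in5 AND in4 = 0 AND 0 = 0
u3 = u1 OR in3 = 0 OR 1 = 1
u4 = NOT in1 = NOT 1 = 0
u5 = u4 XOR in3 = 0 XOR 1 = 1
u6 = in4 XOR u2 = 0 XOR 0 = 0
u7 = u6 OR u4 = 0 OR 0 = 0
u8 = u4 OR u1 = 0 OR 0 = 0
u9 = NOT u5 = NOT 1 = 0
u10 = NOT u8 = NOT 0 = 1
u12 = u3 XOR u6 = 1 XOR 0 = 1
u16 = u7 XOR u10 = 0 XOR 1 = 1
u17 = u16 NAND u4 = 1 NAND 0 = 1

u9 = 0; u12 = 1; u17 = 1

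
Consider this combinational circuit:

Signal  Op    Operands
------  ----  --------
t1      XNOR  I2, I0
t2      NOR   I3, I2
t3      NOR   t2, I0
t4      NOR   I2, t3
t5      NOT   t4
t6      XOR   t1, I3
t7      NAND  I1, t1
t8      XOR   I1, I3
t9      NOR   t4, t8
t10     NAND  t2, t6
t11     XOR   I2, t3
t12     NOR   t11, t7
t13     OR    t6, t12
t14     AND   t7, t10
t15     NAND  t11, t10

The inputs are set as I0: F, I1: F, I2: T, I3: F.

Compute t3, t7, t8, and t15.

t3 = T  t7 = T  t8 = F  t15 = T

t1 = I2 XNOR I0 = T XNOR F = F
t2 = I3 NOR I2 = F NOR T = F
t3 = t2 NOR I0 = F NOR F = T
t6 = t1 XOR I3 = F XOR F = F
t7 = I1 NAND t1 = F NAND F = T
t8 = I1 XOR I3 = F XOR F = F
t10 = t2 NAND t6 = F NAND F = T
t11 = I2 XOR t3 = T XOR T = F
t15 = t11 NAND t10 = F NAND T = T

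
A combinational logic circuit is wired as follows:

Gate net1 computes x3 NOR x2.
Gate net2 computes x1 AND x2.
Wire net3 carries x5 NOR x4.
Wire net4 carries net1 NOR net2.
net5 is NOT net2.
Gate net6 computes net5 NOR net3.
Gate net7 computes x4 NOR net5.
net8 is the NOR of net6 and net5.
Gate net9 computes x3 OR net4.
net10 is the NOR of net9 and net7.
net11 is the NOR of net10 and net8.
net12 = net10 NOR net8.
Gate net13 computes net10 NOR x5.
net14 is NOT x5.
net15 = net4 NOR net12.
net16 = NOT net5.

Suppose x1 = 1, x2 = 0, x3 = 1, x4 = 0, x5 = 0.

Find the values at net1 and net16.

net1 = 0; net16 = 0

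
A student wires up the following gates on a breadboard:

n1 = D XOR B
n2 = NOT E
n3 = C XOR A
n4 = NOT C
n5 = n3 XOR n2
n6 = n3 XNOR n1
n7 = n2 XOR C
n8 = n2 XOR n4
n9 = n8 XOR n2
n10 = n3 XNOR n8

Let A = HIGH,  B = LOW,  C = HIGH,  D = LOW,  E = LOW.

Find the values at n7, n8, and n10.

n2 = NOT E = NOT LOW = HIGH
n3 = C XOR A = HIGH XOR HIGH = LOW
n4 = NOT C = NOT HIGH = LOW
n7 = n2 XOR C = HIGH XOR HIGH = LOW
n8 = n2 XOR n4 = HIGH XOR LOW = HIGH
n10 = n3 XNOR n8 = LOW XNOR HIGH = LOW

n7 = LOW; n8 = HIGH; n10 = LOW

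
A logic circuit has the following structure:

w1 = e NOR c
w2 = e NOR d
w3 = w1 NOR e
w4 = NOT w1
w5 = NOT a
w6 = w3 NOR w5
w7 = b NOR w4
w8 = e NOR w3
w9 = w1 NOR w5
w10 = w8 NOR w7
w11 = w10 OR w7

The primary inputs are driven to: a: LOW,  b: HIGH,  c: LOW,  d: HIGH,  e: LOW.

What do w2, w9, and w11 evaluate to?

w2 = LOW  w9 = LOW  w11 = LOW

w1 = e NOR c = LOW NOR LOW = HIGH
w2 = e NOR d = LOW NOR HIGH = LOW
w3 = w1 NOR e = HIGH NOR LOW = LOW
w4 = NOT w1 = NOT HIGH = LOW
w5 = NOT a = NOT LOW = HIGH
w7 = b NOR w4 = HIGH NOR LOW = LOW
w8 = e NOR w3 = LOW NOR LOW = HIGH
w9 = w1 NOR w5 = HIGH NOR HIGH = LOW
w10 = w8 NOR w7 = HIGH NOR LOW = LOW
w11 = w10 OR w7 = LOW OR LOW = LOW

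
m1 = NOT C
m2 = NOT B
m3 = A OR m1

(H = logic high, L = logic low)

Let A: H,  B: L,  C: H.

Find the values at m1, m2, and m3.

m1 = L, m2 = H, m3 = H

m1 = NOT C = NOT H = L
m2 = NOT B = NOT L = H
m3 = A OR m1 = H OR L = H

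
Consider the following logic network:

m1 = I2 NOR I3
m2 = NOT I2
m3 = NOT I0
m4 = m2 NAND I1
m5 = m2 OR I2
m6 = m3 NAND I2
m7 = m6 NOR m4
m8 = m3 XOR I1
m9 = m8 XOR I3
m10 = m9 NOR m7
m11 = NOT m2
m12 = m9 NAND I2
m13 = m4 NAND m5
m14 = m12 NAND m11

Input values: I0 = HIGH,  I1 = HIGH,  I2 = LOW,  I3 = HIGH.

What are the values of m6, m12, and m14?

m6 = HIGH, m12 = HIGH, m14 = HIGH

m2 = NOT I2 = NOT LOW = HIGH
m3 = NOT I0 = NOT HIGH = LOW
m6 = m3 NAND I2 = LOW NAND LOW = HIGH
m8 = m3 XOR I1 = LOW XOR HIGH = HIGH
m9 = m8 XOR I3 = HIGH XOR HIGH = LOW
m11 = NOT m2 = NOT HIGH = LOW
m12 = m9 NAND I2 = LOW NAND LOW = HIGH
m14 = m12 NAND m11 = HIGH NAND LOW = HIGH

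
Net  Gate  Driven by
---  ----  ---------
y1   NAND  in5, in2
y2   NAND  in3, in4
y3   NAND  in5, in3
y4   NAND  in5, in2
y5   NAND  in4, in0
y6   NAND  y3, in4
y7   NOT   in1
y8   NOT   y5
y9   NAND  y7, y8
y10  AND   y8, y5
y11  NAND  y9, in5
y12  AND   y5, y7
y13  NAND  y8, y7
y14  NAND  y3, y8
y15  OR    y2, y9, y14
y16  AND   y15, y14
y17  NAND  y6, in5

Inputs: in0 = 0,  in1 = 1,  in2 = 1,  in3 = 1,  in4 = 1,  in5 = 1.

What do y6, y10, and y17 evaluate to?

y3 = in5 NAND in3 = 1 NAND 1 = 0
y5 = in4 NAND in0 = 1 NAND 0 = 1
y6 = y3 NAND in4 = 0 NAND 1 = 1
y8 = NOT y5 = NOT 1 = 0
y10 = y8 AND y5 = 0 AND 1 = 0
y17 = y6 NAND in5 = 1 NAND 1 = 0

y6 = 1, y10 = 0, y17 = 0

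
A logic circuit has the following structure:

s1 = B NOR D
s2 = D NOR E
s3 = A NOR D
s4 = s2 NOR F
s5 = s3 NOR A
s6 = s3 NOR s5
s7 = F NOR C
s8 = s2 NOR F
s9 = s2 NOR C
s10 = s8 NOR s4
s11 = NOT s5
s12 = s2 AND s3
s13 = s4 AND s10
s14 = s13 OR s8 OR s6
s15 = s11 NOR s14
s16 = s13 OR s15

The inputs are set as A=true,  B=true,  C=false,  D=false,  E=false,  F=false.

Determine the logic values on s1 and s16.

s1 = false  s16 = false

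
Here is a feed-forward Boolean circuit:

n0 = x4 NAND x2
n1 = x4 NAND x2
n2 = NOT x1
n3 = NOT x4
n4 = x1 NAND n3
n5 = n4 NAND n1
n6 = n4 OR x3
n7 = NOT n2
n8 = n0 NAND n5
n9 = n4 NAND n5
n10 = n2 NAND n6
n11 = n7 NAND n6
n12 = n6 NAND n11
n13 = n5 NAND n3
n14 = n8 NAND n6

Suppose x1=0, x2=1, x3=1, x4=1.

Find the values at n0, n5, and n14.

n0 = 0; n5 = 1; n14 = 0

n0 = x4 NAND x2 = 1 NAND 1 = 0
n1 = x4 NAND x2 = 1 NAND 1 = 0
n3 = NOT x4 = NOT 1 = 0
n4 = x1 NAND n3 = 0 NAND 0 = 1
n5 = n4 NAND n1 = 1 NAND 0 = 1
n6 = n4 OR x3 = 1 OR 1 = 1
n8 = n0 NAND n5 = 0 NAND 1 = 1
n14 = n8 NAND n6 = 1 NAND 1 = 0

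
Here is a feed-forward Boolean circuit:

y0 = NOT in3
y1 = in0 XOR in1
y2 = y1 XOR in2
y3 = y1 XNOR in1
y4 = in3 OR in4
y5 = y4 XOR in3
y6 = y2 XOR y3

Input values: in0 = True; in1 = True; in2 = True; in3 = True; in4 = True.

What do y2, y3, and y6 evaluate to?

y1 = in0 XOR in1 = True XOR True = False
y2 = y1 XOR in2 = False XOR True = True
y3 = y1 XNOR in1 = False XNOR True = False
y6 = y2 XOR y3 = True XOR False = True

y2 = True  y3 = False  y6 = True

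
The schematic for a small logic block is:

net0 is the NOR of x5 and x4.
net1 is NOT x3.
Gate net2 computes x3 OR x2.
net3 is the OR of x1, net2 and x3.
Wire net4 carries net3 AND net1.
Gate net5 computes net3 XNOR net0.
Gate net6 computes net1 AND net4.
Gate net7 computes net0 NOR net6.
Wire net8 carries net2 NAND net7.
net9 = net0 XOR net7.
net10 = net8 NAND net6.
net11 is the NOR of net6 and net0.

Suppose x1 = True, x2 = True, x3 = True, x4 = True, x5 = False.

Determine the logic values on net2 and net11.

net2 = True, net11 = True

net0 = x5 NOR x4 = False NOR True = False
net1 = NOT x3 = NOT True = False
net2 = x3 OR x2 = True OR True = True
net3 = x1 OR net2 OR x3 = True OR True OR True = True
net4 = net3 AND net1 = True AND False = False
net6 = net1 AND net4 = False AND False = False
net11 = net6 NOR net0 = False NOR False = True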